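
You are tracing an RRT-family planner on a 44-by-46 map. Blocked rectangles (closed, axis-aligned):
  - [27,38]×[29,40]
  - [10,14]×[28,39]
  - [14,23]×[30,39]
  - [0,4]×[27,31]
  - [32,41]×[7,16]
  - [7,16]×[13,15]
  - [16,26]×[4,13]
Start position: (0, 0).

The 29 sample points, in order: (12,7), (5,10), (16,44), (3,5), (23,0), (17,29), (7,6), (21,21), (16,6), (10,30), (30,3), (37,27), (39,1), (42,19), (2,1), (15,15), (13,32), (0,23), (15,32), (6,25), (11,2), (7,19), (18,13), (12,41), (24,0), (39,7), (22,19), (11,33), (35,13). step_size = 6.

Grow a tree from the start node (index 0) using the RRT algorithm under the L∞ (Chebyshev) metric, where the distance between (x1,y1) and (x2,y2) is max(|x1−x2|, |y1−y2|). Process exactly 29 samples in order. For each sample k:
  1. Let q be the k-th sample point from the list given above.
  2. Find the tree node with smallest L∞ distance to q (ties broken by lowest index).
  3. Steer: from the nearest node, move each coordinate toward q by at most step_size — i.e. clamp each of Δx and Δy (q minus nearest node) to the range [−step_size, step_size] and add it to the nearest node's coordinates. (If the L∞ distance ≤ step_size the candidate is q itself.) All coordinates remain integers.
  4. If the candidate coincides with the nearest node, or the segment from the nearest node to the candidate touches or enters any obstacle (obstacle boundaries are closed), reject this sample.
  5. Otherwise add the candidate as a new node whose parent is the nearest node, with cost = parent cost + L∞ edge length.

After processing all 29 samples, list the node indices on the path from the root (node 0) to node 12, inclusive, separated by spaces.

1. q=(12,7) nearest=0 d=12 new=(6,6) → add node 1 parent=0 cost=6
2. q=(5,10) nearest=1 d=4 new=(5,10) → add node 2 parent=1 cost=10
3. q=(16,44) nearest=2 d=34 new=(11,16) → blocked by [7,16]×[13,15], reject
4. q=(3,5) nearest=1 d=3 new=(3,5) → add node 3 parent=1 cost=9
5. q=(23,0) nearest=1 d=17 new=(12,0) → add node 4 parent=1 cost=12
6. q=(17,29) nearest=2 d=19 new=(11,16) → blocked by [7,16]×[13,15], reject
7. q=(7,6) nearest=1 d=1 new=(7,6) → add node 5 parent=1 cost=7
8. q=(21,21) nearest=1 d=15 new=(12,12) → add node 6 parent=1 cost=12
9. q=(16,6) nearest=4 d=6 new=(16,6) → blocked by [16,26]×[4,13], reject
10. q=(10,30) nearest=6 d=18 new=(10,18) → blocked by [7,16]×[13,15], reject
11. q=(30,3) nearest=4 d=18 new=(18,3) → add node 7 parent=4 cost=18
12. q=(37,27) nearest=7 d=24 new=(24,9) → blocked by [16,26]×[4,13], reject
13. q=(39,1) nearest=7 d=21 new=(24,1) → add node 8 parent=7 cost=24
14. q=(42,19) nearest=8 d=18 new=(30,7) → add node 9 parent=8 cost=30
15. q=(2,1) nearest=0 d=2 new=(2,1) → add node 10 parent=0 cost=2
16. q=(15,15) nearest=6 d=3 new=(15,15) → blocked by [7,16]×[13,15], reject
17. q=(13,32) nearest=6 d=20 new=(13,18) → blocked by [7,16]×[13,15], reject
18. q=(0,23) nearest=6 d=12 new=(6,18) → blocked by [7,16]×[13,15], reject
19. q=(15,32) nearest=6 d=20 new=(15,18) → blocked by [7,16]×[13,15], reject
20. q=(6,25) nearest=6 d=13 new=(6,18) → blocked by [7,16]×[13,15], reject
21. q=(11,2) nearest=4 d=2 new=(11,2) → add node 11 parent=4 cost=14
22. q=(7,19) nearest=6 d=7 new=(7,18) → blocked by [7,16]×[13,15], reject
23. q=(18,13) nearest=6 d=6 new=(18,13) → blocked by [16,26]×[4,13], reject
24. q=(12,41) nearest=6 d=29 new=(12,18) → blocked by [7,16]×[13,15], reject
25. q=(24,0) nearest=8 d=1 new=(24,0) → add node 12 parent=8 cost=25
26. q=(39,7) nearest=9 d=9 new=(36,7) → blocked by [32,41]×[7,16], reject
27. q=(22,19) nearest=6 d=10 new=(18,18) → blocked by [7,16]×[13,15], reject
28. q=(11,33) nearest=6 d=21 new=(11,18) → blocked by [7,16]×[13,15], reject
29. q=(35,13) nearest=9 d=6 new=(35,13) → blocked by [32,41]×[7,16], reject

Path: 0 1 4 7 8 12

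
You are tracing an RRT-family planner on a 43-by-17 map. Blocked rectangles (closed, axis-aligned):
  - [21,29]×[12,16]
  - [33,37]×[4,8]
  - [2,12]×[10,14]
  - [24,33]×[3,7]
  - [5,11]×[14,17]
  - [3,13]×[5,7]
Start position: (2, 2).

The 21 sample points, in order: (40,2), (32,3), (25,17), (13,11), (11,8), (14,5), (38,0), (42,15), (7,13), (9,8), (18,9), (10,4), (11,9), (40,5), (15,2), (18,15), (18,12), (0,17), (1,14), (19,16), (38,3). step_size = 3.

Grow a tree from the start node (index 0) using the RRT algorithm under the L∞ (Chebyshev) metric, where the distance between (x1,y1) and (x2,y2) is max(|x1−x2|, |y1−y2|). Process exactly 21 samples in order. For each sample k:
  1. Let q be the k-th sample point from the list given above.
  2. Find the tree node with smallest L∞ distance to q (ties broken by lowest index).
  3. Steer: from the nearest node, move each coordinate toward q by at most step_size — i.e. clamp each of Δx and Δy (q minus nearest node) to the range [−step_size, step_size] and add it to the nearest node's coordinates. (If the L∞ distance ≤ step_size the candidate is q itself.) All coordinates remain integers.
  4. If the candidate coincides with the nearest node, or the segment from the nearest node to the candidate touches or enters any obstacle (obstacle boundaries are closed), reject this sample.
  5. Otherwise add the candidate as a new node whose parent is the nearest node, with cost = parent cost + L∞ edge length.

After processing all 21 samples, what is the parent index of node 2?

Parent of node 2: 1

1. q=(40,2) nearest=0 d=38 new=(5,2) → add node 1 parent=0 cost=3
2. q=(32,3) nearest=1 d=27 new=(8,3) → add node 2 parent=1 cost=6
3. q=(25,17) nearest=2 d=17 new=(11,6) → blocked by [3,13]×[5,7], reject
4. q=(13,11) nearest=2 d=8 new=(11,6) → blocked by [3,13]×[5,7], reject
5. q=(11,8) nearest=2 d=5 new=(11,6) → blocked by [3,13]×[5,7], reject
6. q=(14,5) nearest=2 d=6 new=(11,5) → blocked by [3,13]×[5,7], reject
7. q=(38,0) nearest=2 d=30 new=(11,0) → add node 3 parent=2 cost=9
8. q=(42,15) nearest=3 d=31 new=(14,3) → add node 4 parent=3 cost=12
9. q=(7,13) nearest=2 d=10 new=(7,6) → blocked by [3,13]×[5,7], reject
10. q=(9,8) nearest=2 d=5 new=(9,6) → blocked by [3,13]×[5,7], reject
11. q=(18,9) nearest=4 d=6 new=(17,6) → add node 5 parent=4 cost=15
12. q=(10,4) nearest=2 d=2 new=(10,4) → add node 6 parent=2 cost=8
13. q=(11,9) nearest=6 d=5 new=(11,7) → blocked by [3,13]×[5,7], reject
14. q=(40,5) nearest=5 d=23 new=(20,5) → add node 7 parent=5 cost=18
15. q=(15,2) nearest=4 d=1 new=(15,2) → add node 8 parent=4 cost=13
16. q=(18,15) nearest=5 d=9 new=(18,9) → add node 9 parent=5 cost=18
17. q=(18,12) nearest=9 d=3 new=(18,12) → add node 10 parent=9 cost=21
18. q=(0,17) nearest=6 d=13 new=(7,7) → blocked by [3,13]×[5,7], reject
19. q=(1,14) nearest=6 d=10 new=(7,7) → blocked by [3,13]×[5,7], reject
20. q=(19,16) nearest=10 d=4 new=(19,15) → add node 11 parent=10 cost=24
21. q=(38,3) nearest=7 d=18 new=(23,3) → add node 12 parent=7 cost=21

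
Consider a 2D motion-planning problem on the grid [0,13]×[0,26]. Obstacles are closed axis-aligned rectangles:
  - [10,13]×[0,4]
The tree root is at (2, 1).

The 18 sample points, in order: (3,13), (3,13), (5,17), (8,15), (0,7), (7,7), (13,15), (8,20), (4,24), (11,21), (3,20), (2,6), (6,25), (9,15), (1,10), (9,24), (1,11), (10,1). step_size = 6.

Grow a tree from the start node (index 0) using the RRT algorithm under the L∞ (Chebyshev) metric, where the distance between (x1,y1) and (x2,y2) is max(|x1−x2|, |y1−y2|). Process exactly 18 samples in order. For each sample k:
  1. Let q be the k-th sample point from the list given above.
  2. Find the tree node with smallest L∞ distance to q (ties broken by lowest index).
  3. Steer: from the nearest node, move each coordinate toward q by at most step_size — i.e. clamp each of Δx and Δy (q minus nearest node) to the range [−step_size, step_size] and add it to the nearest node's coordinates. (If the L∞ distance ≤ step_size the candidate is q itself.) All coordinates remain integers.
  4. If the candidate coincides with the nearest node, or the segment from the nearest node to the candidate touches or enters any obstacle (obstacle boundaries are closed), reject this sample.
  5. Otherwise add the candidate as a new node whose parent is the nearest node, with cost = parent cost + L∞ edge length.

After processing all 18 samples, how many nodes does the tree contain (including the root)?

1. q=(3,13) nearest=0 d=12 new=(3,7) → add node 1 parent=0 cost=6
2. q=(3,13) nearest=1 d=6 new=(3,13) → add node 2 parent=1 cost=12
3. q=(5,17) nearest=2 d=4 new=(5,17) → add node 3 parent=2 cost=16
4. q=(8,15) nearest=3 d=3 new=(8,15) → add node 4 parent=3 cost=19
5. q=(0,7) nearest=1 d=3 new=(0,7) → add node 5 parent=1 cost=9
6. q=(7,7) nearest=1 d=4 new=(7,7) → add node 6 parent=1 cost=10
7. q=(13,15) nearest=4 d=5 new=(13,15) → add node 7 parent=4 cost=24
8. q=(8,20) nearest=3 d=3 new=(8,20) → add node 8 parent=3 cost=19
9. q=(4,24) nearest=8 d=4 new=(4,24) → add node 9 parent=8 cost=23
10. q=(11,21) nearest=8 d=3 new=(11,21) → add node 10 parent=8 cost=22
11. q=(3,20) nearest=3 d=3 new=(3,20) → add node 11 parent=3 cost=19
12. q=(2,6) nearest=1 d=1 new=(2,6) → add node 12 parent=1 cost=7
13. q=(6,25) nearest=9 d=2 new=(6,25) → add node 13 parent=9 cost=25
14. q=(9,15) nearest=4 d=1 new=(9,15) → add node 14 parent=4 cost=20
15. q=(1,10) nearest=1 d=3 new=(1,10) → add node 15 parent=1 cost=9
16. q=(9,24) nearest=10 d=3 new=(9,24) → add node 16 parent=10 cost=25
17. q=(1,11) nearest=15 d=1 new=(1,11) → add node 17 parent=15 cost=10
18. q=(10,1) nearest=6 d=6 new=(10,1) → blocked by [10,13]×[0,4], reject

Node count: 18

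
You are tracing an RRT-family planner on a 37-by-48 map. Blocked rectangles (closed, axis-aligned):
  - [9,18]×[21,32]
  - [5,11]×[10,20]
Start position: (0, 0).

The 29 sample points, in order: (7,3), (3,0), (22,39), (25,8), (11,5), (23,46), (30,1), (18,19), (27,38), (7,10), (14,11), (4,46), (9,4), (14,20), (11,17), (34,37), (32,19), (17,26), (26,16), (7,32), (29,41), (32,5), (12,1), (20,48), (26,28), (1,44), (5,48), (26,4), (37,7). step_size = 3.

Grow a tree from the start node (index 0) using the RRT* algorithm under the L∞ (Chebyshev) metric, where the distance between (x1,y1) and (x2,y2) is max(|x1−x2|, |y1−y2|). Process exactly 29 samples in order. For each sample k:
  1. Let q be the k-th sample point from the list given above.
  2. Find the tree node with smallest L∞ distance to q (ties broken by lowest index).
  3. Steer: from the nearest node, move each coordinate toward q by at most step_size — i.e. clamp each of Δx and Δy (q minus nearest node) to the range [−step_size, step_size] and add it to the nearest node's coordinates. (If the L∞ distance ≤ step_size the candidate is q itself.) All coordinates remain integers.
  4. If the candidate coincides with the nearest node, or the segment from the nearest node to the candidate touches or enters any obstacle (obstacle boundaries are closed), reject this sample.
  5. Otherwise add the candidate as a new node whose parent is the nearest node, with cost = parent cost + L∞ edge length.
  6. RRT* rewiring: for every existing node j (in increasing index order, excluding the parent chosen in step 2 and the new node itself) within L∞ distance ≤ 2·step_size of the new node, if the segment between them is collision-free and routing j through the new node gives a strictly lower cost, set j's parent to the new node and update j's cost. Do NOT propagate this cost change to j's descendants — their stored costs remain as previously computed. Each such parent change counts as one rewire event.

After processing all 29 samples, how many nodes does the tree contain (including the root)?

Node count: 14

1. q=(7,3) nearest=0 d=7 new=(3,3) → add node 1 parent=0 cost=3
2. q=(3,0) nearest=0 d=3 new=(3,0) → add node 2 parent=0 cost=3
3. q=(22,39) nearest=1 d=36 new=(6,6) → add node 3 parent=1 cost=6
4. q=(25,8) nearest=3 d=19 new=(9,8) → add node 4 parent=3 cost=9
5. q=(11,5) nearest=4 d=3 new=(11,5) → add node 5 parent=4 cost=12
6. q=(23,46) nearest=4 d=38 new=(12,11) → blocked by [5,11]×[10,20], reject
7. q=(30,1) nearest=5 d=19 new=(14,2) → add node 6 parent=5 cost=15
8. q=(18,19) nearest=4 d=11 new=(12,11) → blocked by [5,11]×[10,20], reject
9. q=(27,38) nearest=4 d=30 new=(12,11) → blocked by [5,11]×[10,20], reject
10. q=(7,10) nearest=4 d=2 new=(7,10) → blocked by [5,11]×[10,20], reject
11. q=(14,11) nearest=4 d=5 new=(12,11) → blocked by [5,11]×[10,20], reject
12. q=(4,46) nearest=4 d=38 new=(6,11) → blocked by [5,11]×[10,20], reject
13. q=(9,4) nearest=5 d=2 new=(9,4) → add node 7 parent=5 cost=14
14. q=(14,20) nearest=4 d=12 new=(12,11) → blocked by [5,11]×[10,20], reject
15. q=(11,17) nearest=4 d=9 new=(11,11) → blocked by [5,11]×[10,20], reject
16. q=(34,37) nearest=4 d=29 new=(12,11) → blocked by [5,11]×[10,20], reject
17. q=(32,19) nearest=6 d=18 new=(17,5) → add node 8 parent=6 cost=18
18. q=(17,26) nearest=4 d=18 new=(12,11) → blocked by [5,11]×[10,20], reject
19. q=(26,16) nearest=8 d=11 new=(20,8) → add node 9 parent=8 cost=21
20. q=(7,32) nearest=4 d=24 new=(7,11) → blocked by [5,11]×[10,20], reject
21. q=(29,41) nearest=4 d=33 new=(12,11) → blocked by [5,11]×[10,20], reject
22. q=(32,5) nearest=9 d=12 new=(23,5) → add node 10 parent=9 cost=24
23. q=(12,1) nearest=6 d=2 new=(12,1) → add node 11 parent=6 cost=17
24. q=(20,48) nearest=4 d=40 new=(12,11) → blocked by [5,11]×[10,20], reject
25. q=(26,28) nearest=4 d=20 new=(12,11) → blocked by [5,11]×[10,20], reject
26. q=(1,44) nearest=4 d=36 new=(6,11) → blocked by [5,11]×[10,20], reject
27. q=(5,48) nearest=4 d=40 new=(6,11) → blocked by [5,11]×[10,20], reject
28. q=(26,4) nearest=10 d=3 new=(26,4) → add node 12 parent=10 cost=27
29. q=(37,7) nearest=12 d=11 new=(29,7) → add node 13 parent=12 cost=30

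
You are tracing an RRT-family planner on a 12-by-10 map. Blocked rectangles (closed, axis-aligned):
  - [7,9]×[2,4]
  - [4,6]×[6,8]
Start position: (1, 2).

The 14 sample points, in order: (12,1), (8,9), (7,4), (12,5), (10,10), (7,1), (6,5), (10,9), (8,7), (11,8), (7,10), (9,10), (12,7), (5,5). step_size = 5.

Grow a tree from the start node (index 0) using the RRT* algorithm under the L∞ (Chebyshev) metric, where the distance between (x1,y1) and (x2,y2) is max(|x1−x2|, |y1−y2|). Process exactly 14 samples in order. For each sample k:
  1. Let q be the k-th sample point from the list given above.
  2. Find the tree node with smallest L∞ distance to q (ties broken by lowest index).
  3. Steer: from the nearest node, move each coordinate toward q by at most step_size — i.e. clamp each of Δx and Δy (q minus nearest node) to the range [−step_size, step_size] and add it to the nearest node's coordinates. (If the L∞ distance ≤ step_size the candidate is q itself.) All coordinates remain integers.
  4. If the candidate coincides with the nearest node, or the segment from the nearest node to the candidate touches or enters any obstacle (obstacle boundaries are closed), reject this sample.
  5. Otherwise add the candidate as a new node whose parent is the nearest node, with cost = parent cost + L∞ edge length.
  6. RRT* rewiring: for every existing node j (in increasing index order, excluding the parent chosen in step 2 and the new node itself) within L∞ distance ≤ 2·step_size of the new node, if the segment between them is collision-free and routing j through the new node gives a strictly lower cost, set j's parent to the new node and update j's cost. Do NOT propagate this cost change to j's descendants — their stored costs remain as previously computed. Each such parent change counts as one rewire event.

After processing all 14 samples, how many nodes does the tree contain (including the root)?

1. q=(12,1) nearest=0 d=11 new=(6,1) → add node 1 parent=0 cost=5
2. q=(8,9) nearest=0 d=7 new=(6,7) → blocked by [4,6]×[6,8], reject
3. q=(7,4) nearest=1 d=3 new=(7,4) → blocked by [7,9]×[2,4], reject
4. q=(12,5) nearest=1 d=6 new=(11,5) → blocked by [7,9]×[2,4], reject
5. q=(10,10) nearest=0 d=9 new=(6,7) → blocked by [4,6]×[6,8], reject
6. q=(7,1) nearest=1 d=1 new=(7,1) → add node 2 parent=1 cost=6
7. q=(6,5) nearest=1 d=4 new=(6,5) → add node 3 parent=1 cost=9
8. q=(10,9) nearest=3 d=4 new=(10,9) → add node 4 parent=3 cost=13
9. q=(8,7) nearest=3 d=2 new=(8,7) → add node 5 parent=3 cost=11
10. q=(11,8) nearest=4 d=1 new=(11,8) → add node 6 parent=4 cost=14
11. q=(7,10) nearest=4 d=3 new=(7,10) → add node 7 parent=4 cost=16
12. q=(9,10) nearest=4 d=1 new=(9,10) → add node 8 parent=4 cost=14
13. q=(12,7) nearest=6 d=1 new=(12,7) → add node 9 parent=6 cost=15
14. q=(5,5) nearest=3 d=1 new=(5,5) → add node 10 parent=3 cost=10

Node count: 11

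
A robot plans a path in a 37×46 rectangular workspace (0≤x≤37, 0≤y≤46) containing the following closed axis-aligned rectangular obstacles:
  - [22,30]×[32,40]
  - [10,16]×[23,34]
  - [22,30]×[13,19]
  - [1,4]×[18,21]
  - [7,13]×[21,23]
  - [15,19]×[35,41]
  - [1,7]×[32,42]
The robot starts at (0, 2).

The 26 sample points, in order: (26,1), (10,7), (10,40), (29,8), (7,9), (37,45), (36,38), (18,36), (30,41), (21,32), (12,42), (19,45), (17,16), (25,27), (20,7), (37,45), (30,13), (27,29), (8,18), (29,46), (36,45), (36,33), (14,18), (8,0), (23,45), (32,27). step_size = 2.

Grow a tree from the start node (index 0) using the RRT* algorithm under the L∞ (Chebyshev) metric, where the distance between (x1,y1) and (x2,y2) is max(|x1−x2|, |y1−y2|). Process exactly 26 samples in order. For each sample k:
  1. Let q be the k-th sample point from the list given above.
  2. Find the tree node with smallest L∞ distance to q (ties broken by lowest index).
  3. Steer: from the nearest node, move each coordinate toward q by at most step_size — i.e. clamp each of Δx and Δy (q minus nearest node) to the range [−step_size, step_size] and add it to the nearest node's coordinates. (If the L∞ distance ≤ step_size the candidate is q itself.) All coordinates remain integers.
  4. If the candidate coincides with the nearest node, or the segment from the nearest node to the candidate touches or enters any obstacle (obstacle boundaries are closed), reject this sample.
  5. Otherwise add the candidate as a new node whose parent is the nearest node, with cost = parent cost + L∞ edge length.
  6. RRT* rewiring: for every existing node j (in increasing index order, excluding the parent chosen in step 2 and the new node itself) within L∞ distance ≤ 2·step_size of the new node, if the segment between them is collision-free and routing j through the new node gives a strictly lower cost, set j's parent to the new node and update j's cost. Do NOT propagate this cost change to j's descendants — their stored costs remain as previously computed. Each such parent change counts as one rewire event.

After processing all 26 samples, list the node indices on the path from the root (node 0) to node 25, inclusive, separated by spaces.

1. q=(26,1) nearest=0 d=26 new=(2,1) → add node 1 parent=0 cost=2
2. q=(10,7) nearest=1 d=8 new=(4,3) → add node 2 parent=1 cost=4
3. q=(10,40) nearest=2 d=37 new=(6,5) → add node 3 parent=2 cost=6
4. q=(29,8) nearest=3 d=23 new=(8,7) → add node 4 parent=3 cost=8
5. q=(7,9) nearest=4 d=2 new=(7,9) → add node 5 parent=4 cost=10
6. q=(37,45) nearest=5 d=36 new=(9,11) → add node 6 parent=5 cost=12
7. q=(36,38) nearest=6 d=27 new=(11,13) → add node 7 parent=6 cost=14
8. q=(18,36) nearest=7 d=23 new=(13,15) → add node 8 parent=7 cost=16
9. q=(30,41) nearest=8 d=26 new=(15,17) → add node 9 parent=8 cost=18
10. q=(21,32) nearest=9 d=15 new=(17,19) → add node 10 parent=9 cost=20
11. q=(12,42) nearest=10 d=23 new=(15,21) → add node 11 parent=10 cost=22
12. q=(19,45) nearest=11 d=24 new=(17,23) → add node 12 parent=11 cost=24
13. q=(17,16) nearest=9 d=2 new=(17,16) → add node 13 parent=9 cost=20
14. q=(25,27) nearest=10 d=8 new=(19,21) → add node 14 parent=10 cost=22
15. q=(20,7) nearest=8 d=8 new=(15,13) → add node 15 parent=8 cost=18
16. q=(37,45) nearest=12 d=22 new=(19,25) → add node 16 parent=12 cost=26
17. q=(30,13) nearest=14 d=11 new=(21,19) → add node 17 parent=14 cost=24
18. q=(27,29) nearest=14 d=8 new=(21,23) → add node 18 parent=14 cost=24
19. q=(8,18) nearest=7 d=5 new=(9,15) → add node 19 parent=7 cost=16
20. q=(29,46) nearest=16 d=21 new=(21,27) → add node 20 parent=16 cost=28
21. q=(36,45) nearest=20 d=18 new=(23,29) → add node 21 parent=20 cost=30
22. q=(36,33) nearest=21 d=13 new=(25,31) → add node 22 parent=21 cost=32
23. q=(14,18) nearest=9 d=1 new=(14,18) → add node 23 parent=9 cost=19
24. q=(8,0) nearest=2 d=4 new=(6,1) → add node 24 parent=2 cost=6
25. q=(23,45) nearest=22 d=14 new=(23,33) → blocked by [22,30]×[32,40], reject
26. q=(32,27) nearest=22 d=7 new=(27,29) → add node 25 parent=22 cost=34

Path: 0 1 2 3 4 5 6 7 8 9 10 11 12 16 20 21 22 25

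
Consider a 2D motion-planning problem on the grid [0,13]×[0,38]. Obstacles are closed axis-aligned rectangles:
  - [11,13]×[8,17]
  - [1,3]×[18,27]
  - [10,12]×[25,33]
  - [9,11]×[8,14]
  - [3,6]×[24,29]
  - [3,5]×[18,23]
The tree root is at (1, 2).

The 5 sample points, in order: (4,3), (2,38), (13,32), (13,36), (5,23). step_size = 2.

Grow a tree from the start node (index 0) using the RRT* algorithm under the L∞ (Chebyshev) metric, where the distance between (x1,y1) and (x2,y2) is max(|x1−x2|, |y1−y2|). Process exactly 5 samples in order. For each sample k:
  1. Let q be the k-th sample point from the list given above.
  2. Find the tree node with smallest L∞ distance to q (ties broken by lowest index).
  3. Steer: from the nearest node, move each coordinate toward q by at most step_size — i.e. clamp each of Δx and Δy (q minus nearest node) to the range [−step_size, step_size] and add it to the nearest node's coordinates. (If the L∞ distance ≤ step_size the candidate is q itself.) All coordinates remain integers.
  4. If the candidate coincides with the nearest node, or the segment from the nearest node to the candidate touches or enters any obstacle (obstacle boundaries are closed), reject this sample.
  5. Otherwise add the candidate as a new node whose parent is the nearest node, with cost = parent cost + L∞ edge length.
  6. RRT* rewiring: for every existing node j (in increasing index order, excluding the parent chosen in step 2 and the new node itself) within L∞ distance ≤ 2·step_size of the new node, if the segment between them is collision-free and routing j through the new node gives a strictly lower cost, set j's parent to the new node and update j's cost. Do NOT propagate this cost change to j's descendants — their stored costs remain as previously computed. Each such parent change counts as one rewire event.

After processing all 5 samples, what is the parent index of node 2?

1. q=(4,3) nearest=0 d=3 new=(3,3) → add node 1 parent=0 cost=2
2. q=(2,38) nearest=1 d=35 new=(2,5) → add node 2 parent=1 cost=4
3. q=(13,32) nearest=2 d=27 new=(4,7) → add node 3 parent=2 cost=6
4. q=(13,36) nearest=3 d=29 new=(6,9) → add node 4 parent=3 cost=8
5. q=(5,23) nearest=4 d=14 new=(5,11) → add node 5 parent=4 cost=10

Parent of node 2: 1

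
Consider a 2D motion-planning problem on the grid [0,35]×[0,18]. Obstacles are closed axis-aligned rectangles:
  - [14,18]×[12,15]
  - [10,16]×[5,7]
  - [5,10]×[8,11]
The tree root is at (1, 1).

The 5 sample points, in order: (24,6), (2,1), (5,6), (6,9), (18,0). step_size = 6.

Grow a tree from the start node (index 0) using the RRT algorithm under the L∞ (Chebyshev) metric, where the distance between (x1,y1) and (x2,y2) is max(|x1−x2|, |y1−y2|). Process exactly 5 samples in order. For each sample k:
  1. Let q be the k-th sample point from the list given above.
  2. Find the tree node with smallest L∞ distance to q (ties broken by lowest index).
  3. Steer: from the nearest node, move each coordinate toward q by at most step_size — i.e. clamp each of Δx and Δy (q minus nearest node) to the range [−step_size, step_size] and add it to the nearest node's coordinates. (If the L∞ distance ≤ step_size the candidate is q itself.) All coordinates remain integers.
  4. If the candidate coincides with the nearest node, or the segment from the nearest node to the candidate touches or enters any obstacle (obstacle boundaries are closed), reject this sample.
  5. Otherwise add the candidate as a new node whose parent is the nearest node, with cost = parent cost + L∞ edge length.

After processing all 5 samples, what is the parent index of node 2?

Parent of node 2: 0

1. q=(24,6) nearest=0 d=23 new=(7,6) → add node 1 parent=0 cost=6
2. q=(2,1) nearest=0 d=1 new=(2,1) → add node 2 parent=0 cost=1
3. q=(5,6) nearest=1 d=2 new=(5,6) → add node 3 parent=1 cost=8
4. q=(6,9) nearest=1 d=3 new=(6,9) → blocked by [5,10]×[8,11], reject
5. q=(18,0) nearest=1 d=11 new=(13,0) → add node 4 parent=1 cost=12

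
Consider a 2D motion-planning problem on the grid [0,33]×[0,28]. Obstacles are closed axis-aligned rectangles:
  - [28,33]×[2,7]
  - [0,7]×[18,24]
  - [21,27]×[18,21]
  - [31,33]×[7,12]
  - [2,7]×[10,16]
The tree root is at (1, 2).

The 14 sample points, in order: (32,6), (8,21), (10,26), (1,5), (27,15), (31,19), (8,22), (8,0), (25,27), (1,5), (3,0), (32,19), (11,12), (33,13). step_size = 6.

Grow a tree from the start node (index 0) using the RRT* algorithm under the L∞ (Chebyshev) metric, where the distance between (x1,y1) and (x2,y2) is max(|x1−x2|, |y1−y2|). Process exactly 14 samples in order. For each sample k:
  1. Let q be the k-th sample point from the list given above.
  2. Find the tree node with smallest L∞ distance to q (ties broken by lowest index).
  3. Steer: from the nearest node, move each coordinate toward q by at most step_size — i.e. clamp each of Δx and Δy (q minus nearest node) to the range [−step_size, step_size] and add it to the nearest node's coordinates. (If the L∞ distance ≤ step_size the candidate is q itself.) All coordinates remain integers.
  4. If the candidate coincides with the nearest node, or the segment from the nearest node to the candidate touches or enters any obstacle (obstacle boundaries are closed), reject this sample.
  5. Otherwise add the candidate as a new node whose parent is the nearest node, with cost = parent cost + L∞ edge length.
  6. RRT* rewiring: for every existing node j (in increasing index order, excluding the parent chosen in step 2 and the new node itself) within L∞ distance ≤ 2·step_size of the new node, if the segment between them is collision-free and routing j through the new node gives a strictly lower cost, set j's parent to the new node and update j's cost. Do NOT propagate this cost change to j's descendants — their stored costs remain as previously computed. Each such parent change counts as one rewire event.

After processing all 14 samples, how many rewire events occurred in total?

1. q=(32,6) nearest=0 d=31 new=(7,6) → add node 1 parent=0 cost=6
2. q=(8,21) nearest=1 d=15 new=(8,12) → add node 2 parent=1 cost=12
3. q=(10,26) nearest=2 d=14 new=(10,18) → add node 3 parent=2 cost=18
4. q=(1,5) nearest=0 d=3 new=(1,5) → add node 4 parent=0 cost=3
5. q=(27,15) nearest=3 d=17 new=(16,15) → add node 5 parent=3 cost=24
6. q=(31,19) nearest=5 d=15 new=(22,19) → blocked by [21,27]×[18,21], reject
7. q=(8,22) nearest=3 d=4 new=(8,22) → add node 6 parent=3 cost=22
8. q=(8,0) nearest=1 d=6 new=(8,0) → add node 7 parent=1 cost=12
9. q=(25,27) nearest=5 d=12 new=(22,21) → blocked by [21,27]×[18,21], reject
10. q=(1,5) nearest=4 d=0 → coincident, reject
11. q=(3,0) nearest=0 d=2 new=(3,0) → add node 8 parent=0 cost=2; rewire 7→8 (7<12)
12. q=(32,19) nearest=5 d=16 new=(22,19) → blocked by [21,27]×[18,21], reject
13. q=(11,12) nearest=2 d=3 new=(11,12) → add node 9 parent=2 cost=15; rewire 5→9 (20<24)
14. q=(33,13) nearest=5 d=17 new=(22,13) → add node 10 parent=5 cost=26

Rewire events: 2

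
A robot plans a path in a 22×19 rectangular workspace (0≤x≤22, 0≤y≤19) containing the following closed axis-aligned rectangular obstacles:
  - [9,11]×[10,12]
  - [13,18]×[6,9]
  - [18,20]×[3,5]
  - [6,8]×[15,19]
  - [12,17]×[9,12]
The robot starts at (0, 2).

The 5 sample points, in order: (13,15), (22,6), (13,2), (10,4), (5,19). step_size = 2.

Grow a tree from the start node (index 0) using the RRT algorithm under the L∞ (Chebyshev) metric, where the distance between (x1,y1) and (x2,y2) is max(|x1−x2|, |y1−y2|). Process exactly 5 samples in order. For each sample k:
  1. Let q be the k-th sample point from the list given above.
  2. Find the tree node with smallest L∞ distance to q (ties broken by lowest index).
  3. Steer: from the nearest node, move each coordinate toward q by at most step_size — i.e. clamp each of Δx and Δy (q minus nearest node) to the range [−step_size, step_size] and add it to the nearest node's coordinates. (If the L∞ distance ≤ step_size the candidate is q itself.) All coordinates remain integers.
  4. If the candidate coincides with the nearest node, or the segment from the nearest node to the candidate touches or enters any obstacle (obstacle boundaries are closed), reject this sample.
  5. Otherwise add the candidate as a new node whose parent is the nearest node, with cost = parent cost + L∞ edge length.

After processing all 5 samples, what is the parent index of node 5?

1. q=(13,15) nearest=0 d=13 new=(2,4) → add node 1 parent=0 cost=2
2. q=(22,6) nearest=1 d=20 new=(4,6) → add node 2 parent=1 cost=4
3. q=(13,2) nearest=2 d=9 new=(6,4) → add node 3 parent=2 cost=6
4. q=(10,4) nearest=3 d=4 new=(8,4) → add node 4 parent=3 cost=8
5. q=(5,19) nearest=2 d=13 new=(5,8) → add node 5 parent=2 cost=6

Parent of node 5: 2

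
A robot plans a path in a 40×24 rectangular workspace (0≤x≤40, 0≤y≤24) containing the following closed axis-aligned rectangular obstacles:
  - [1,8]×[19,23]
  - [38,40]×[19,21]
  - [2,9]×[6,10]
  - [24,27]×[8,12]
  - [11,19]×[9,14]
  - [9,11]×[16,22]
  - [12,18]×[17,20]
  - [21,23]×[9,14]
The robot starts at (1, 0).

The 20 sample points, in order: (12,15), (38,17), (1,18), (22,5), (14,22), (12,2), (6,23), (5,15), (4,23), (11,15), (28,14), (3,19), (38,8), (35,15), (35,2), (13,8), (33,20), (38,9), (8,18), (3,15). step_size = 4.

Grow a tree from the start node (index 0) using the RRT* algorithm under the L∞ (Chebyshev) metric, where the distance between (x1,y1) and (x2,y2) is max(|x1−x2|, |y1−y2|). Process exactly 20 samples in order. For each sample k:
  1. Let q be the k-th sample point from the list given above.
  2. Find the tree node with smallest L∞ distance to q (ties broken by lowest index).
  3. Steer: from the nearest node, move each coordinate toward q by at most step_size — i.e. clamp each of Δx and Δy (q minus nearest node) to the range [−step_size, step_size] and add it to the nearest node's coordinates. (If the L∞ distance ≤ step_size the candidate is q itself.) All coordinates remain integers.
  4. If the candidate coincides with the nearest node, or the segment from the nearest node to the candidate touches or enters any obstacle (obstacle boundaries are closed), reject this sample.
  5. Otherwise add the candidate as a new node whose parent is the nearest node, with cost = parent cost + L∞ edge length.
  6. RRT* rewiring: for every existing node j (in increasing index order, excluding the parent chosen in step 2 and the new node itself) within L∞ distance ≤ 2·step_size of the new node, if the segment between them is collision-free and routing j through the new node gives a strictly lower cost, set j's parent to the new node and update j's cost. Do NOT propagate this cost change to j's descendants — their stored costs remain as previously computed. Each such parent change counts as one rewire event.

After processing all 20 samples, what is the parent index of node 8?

Parent of node 8: 6

1. q=(12,15) nearest=0 d=15 new=(5,4) → add node 1 parent=0 cost=4
2. q=(38,17) nearest=1 d=33 new=(9,8) → blocked by [2,9]×[6,10], reject
3. q=(1,18) nearest=1 d=14 new=(1,8) → blocked by [2,9]×[6,10], reject
4. q=(22,5) nearest=1 d=17 new=(9,5) → add node 2 parent=1 cost=8
5. q=(14,22) nearest=2 d=17 new=(13,9) → blocked by [11,19]×[9,14], reject
6. q=(12,2) nearest=2 d=3 new=(12,2) → add node 3 parent=2 cost=11
7. q=(6,23) nearest=2 d=18 new=(6,9) → blocked by [2,9]×[6,10], reject
8. q=(5,15) nearest=2 d=10 new=(5,9) → blocked by [2,9]×[6,10], reject
9. q=(4,23) nearest=2 d=18 new=(5,9) → blocked by [2,9]×[6,10], reject
10. q=(11,15) nearest=2 d=10 new=(11,9) → blocked by [11,19]×[9,14], reject
11. q=(28,14) nearest=3 d=16 new=(16,6) → add node 4 parent=3 cost=15
12. q=(3,19) nearest=4 d=13 new=(12,10) → blocked by [11,19]×[9,14], reject
13. q=(38,8) nearest=4 d=22 new=(20,8) → add node 5 parent=4 cost=19
14. q=(35,15) nearest=5 d=15 new=(24,12) → blocked by [24,27]×[8,12], reject
15. q=(35,2) nearest=5 d=15 new=(24,4) → add node 6 parent=5 cost=23
16. q=(13,8) nearest=4 d=3 new=(13,8) → add node 7 parent=4 cost=18
17. q=(33,20) nearest=5 d=13 new=(24,12) → blocked by [24,27]×[8,12], reject
18. q=(38,9) nearest=6 d=14 new=(28,8) → add node 8 parent=6 cost=27
19. q=(8,18) nearest=7 d=10 new=(9,12) → blocked by [11,19]×[9,14], reject
20. q=(3,15) nearest=2 d=10 new=(5,9) → blocked by [2,9]×[6,10], reject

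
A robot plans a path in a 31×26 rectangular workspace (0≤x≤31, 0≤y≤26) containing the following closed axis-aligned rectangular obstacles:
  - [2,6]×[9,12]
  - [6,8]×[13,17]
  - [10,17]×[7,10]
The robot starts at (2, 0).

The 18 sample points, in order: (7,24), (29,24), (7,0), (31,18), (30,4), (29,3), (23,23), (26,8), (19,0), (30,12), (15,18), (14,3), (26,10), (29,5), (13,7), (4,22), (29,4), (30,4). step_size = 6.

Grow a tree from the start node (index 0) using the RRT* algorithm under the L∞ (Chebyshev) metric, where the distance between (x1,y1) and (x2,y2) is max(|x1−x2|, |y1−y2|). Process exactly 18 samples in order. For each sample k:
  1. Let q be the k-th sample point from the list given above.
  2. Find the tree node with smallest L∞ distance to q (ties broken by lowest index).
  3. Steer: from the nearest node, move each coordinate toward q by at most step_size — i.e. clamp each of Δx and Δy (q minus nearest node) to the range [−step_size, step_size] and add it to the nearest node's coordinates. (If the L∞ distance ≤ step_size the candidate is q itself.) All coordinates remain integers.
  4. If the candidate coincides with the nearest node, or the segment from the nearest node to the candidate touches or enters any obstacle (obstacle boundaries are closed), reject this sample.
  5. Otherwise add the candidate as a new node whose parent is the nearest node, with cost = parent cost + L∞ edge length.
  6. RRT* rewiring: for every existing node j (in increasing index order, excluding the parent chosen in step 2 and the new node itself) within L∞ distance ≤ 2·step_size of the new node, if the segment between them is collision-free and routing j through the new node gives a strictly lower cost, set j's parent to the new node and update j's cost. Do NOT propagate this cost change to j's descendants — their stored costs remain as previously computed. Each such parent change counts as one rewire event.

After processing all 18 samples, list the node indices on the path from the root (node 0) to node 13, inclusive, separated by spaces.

Path: 0 1 3 4 5 11 13

1. q=(7,24) nearest=0 d=24 new=(7,6) → add node 1 parent=0 cost=6
2. q=(29,24) nearest=1 d=22 new=(13,12) → blocked by [10,17]×[7,10], reject
3. q=(7,0) nearest=0 d=5 new=(7,0) → add node 2 parent=0 cost=5
4. q=(31,18) nearest=1 d=24 new=(13,12) → blocked by [10,17]×[7,10], reject
5. q=(30,4) nearest=1 d=23 new=(13,4) → add node 3 parent=1 cost=12
6. q=(29,3) nearest=3 d=16 new=(19,3) → add node 4 parent=3 cost=18
7. q=(23,23) nearest=1 d=17 new=(13,12) → blocked by [10,17]×[7,10], reject
8. q=(26,8) nearest=4 d=7 new=(25,8) → add node 5 parent=4 cost=24
9. q=(19,0) nearest=4 d=3 new=(19,0) → add node 6 parent=4 cost=21
10. q=(30,12) nearest=5 d=5 new=(30,12) → add node 7 parent=5 cost=29
11. q=(15,18) nearest=5 d=10 new=(19,14) → add node 8 parent=5 cost=30
12. q=(14,3) nearest=3 d=1 new=(14,3) → add node 9 parent=3 cost=13; rewire 6→9 (18<21)
13. q=(26,10) nearest=5 d=2 new=(26,10) → add node 10 parent=5 cost=26
14. q=(29,5) nearest=5 d=4 new=(29,5) → add node 11 parent=5 cost=28
15. q=(13,7) nearest=3 d=3 new=(13,7) → blocked by [10,17]×[7,10], reject
16. q=(4,22) nearest=8 d=15 new=(13,20) → add node 12 parent=8 cost=36
17. q=(29,4) nearest=11 d=1 new=(29,4) → add node 13 parent=11 cost=29
18. q=(30,4) nearest=11 d=1 new=(30,4) → add node 14 parent=11 cost=29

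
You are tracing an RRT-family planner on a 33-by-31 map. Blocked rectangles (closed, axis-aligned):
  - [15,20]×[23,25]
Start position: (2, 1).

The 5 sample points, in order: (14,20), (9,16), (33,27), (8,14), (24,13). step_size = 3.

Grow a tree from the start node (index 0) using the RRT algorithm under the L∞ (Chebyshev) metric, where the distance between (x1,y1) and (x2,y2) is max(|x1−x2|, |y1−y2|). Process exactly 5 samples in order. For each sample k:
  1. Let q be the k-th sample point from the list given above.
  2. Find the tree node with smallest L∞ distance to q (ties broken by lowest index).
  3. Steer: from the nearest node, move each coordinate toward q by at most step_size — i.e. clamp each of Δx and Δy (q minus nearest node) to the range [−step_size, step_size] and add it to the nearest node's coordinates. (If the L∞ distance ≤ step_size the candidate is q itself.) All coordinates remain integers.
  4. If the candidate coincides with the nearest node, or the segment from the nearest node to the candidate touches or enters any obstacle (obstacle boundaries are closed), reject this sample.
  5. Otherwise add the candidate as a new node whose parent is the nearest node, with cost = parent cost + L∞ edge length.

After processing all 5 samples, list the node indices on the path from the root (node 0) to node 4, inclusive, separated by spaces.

Path: 0 1 2 3 4

1. q=(14,20) nearest=0 d=19 new=(5,4) → add node 1 parent=0 cost=3
2. q=(9,16) nearest=1 d=12 new=(8,7) → add node 2 parent=1 cost=6
3. q=(33,27) nearest=2 d=25 new=(11,10) → add node 3 parent=2 cost=9
4. q=(8,14) nearest=3 d=4 new=(8,13) → add node 4 parent=3 cost=12
5. q=(24,13) nearest=3 d=13 new=(14,13) → add node 5 parent=3 cost=12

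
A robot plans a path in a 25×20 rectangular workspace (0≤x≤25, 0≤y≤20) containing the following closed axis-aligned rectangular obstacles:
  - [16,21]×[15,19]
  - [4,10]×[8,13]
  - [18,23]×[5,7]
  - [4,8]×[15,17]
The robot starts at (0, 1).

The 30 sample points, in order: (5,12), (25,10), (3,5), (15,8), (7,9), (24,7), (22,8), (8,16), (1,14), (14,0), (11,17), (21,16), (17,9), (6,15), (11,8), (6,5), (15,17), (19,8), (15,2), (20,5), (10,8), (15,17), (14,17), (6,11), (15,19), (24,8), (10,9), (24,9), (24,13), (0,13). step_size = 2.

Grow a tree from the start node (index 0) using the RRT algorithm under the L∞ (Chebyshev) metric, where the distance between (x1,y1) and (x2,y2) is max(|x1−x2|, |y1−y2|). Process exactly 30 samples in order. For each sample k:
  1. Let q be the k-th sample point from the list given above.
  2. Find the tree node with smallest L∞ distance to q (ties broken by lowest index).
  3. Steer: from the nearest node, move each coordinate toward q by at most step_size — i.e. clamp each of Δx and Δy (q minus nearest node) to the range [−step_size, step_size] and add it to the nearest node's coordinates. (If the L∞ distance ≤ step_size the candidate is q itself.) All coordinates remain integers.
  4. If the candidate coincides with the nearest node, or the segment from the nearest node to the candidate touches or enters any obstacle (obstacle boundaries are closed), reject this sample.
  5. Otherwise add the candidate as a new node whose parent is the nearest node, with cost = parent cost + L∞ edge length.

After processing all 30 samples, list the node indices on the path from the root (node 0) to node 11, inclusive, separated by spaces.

1. q=(5,12) nearest=0 d=11 new=(2,3) → add node 1 parent=0 cost=2
2. q=(25,10) nearest=1 d=23 new=(4,5) → add node 2 parent=1 cost=4
3. q=(3,5) nearest=2 d=1 new=(3,5) → add node 3 parent=2 cost=5
4. q=(15,8) nearest=2 d=11 new=(6,7) → add node 4 parent=2 cost=6
5. q=(7,9) nearest=4 d=2 new=(7,9) → blocked by [4,10]×[8,13], reject
6. q=(24,7) nearest=4 d=18 new=(8,7) → add node 5 parent=4 cost=8
7. q=(22,8) nearest=5 d=14 new=(10,8) → blocked by [4,10]×[8,13], reject
8. q=(8,16) nearest=4 d=9 new=(8,9) → blocked by [4,10]×[8,13], reject
9. q=(1,14) nearest=4 d=7 new=(4,9) → blocked by [4,10]×[8,13], reject
10. q=(14,0) nearest=5 d=7 new=(10,5) → add node 6 parent=5 cost=10
11. q=(11,17) nearest=4 d=10 new=(8,9) → blocked by [4,10]×[8,13], reject
12. q=(21,16) nearest=6 d=11 new=(12,7) → add node 7 parent=6 cost=12
13. q=(17,9) nearest=7 d=5 new=(14,9) → add node 8 parent=7 cost=14
14. q=(6,15) nearest=4 d=8 new=(6,9) → blocked by [4,10]×[8,13], reject
15. q=(11,8) nearest=7 d=1 new=(11,8) → add node 9 parent=7 cost=13
16. q=(6,5) nearest=2 d=2 new=(6,5) → add node 10 parent=2 cost=6
17. q=(15,17) nearest=8 d=8 new=(15,11) → add node 11 parent=8 cost=16
18. q=(19,8) nearest=11 d=4 new=(17,9) → add node 12 parent=11 cost=18
19. q=(15,2) nearest=6 d=5 new=(12,3) → add node 13 parent=6 cost=12
20. q=(20,5) nearest=12 d=4 new=(19,7) → blocked by [18,23]×[5,7], reject
21. q=(10,8) nearest=9 d=1 new=(10,8) → blocked by [4,10]×[8,13], reject
22. q=(15,17) nearest=11 d=6 new=(15,13) → add node 14 parent=11 cost=18
23. q=(14,17) nearest=14 d=4 new=(14,15) → add node 15 parent=14 cost=20
24. q=(6,11) nearest=4 d=4 new=(6,9) → blocked by [4,10]×[8,13], reject
25. q=(15,19) nearest=15 d=4 new=(15,17) → add node 16 parent=15 cost=22
26. q=(24,8) nearest=12 d=7 new=(19,8) → add node 17 parent=12 cost=20
27. q=(10,9) nearest=9 d=1 new=(10,9) → blocked by [4,10]×[8,13], reject
28. q=(24,9) nearest=17 d=5 new=(21,9) → add node 18 parent=17 cost=22
29. q=(24,13) nearest=18 d=4 new=(23,11) → add node 19 parent=18 cost=24
30. q=(0,13) nearest=4 d=6 new=(4,9) → blocked by [4,10]×[8,13], reject

Path: 0 1 2 4 5 6 7 8 11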